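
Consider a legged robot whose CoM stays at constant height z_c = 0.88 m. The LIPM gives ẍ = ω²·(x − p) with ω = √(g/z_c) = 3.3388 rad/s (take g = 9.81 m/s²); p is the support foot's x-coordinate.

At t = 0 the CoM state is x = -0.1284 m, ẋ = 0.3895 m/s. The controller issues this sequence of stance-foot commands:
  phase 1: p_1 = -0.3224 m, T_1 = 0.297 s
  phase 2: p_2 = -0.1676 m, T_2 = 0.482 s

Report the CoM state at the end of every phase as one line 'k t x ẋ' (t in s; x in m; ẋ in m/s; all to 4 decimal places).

phase 1: p=-0.3224, T=0.297, ωT=0.991624, cosh=1.533291, sinh=1.162317; start (x,ẋ)=(-0.128400, 0.389500) → end (x,ẋ)=(0.110653, 1.350081)
phase 2: p=-0.1676, T=0.482, ωT=1.609302, cosh=2.599673, sinh=2.399646; start (x,ẋ)=(0.110653, 1.350081) → end (x,ẋ)=(1.526090, 5.739112)

1 0.2970 0.1107 1.3501
2 0.7790 1.5261 5.7391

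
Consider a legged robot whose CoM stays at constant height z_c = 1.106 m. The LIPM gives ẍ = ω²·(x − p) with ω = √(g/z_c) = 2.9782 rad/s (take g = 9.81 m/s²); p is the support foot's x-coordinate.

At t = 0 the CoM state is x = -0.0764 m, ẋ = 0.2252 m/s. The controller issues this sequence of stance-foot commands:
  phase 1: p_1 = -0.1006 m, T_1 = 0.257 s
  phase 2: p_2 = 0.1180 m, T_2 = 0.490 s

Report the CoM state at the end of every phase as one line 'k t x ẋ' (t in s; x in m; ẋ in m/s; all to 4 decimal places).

phase 1: p=-0.1006, T=0.257, ωT=0.765397, cosh=1.307499, sinh=0.842350; start (x,ẋ)=(-0.076400, 0.225200) → end (x,ẋ)=(-0.005263, 0.355159)
phase 2: p=0.1180, T=0.490, ωT=1.459318, cosh=2.267709, sinh=2.035315; start (x,ẋ)=(-0.005263, 0.355159) → end (x,ẋ)=(0.081192, 0.058228)

1 0.2570 -0.0053 0.3552
2 0.7470 0.0812 0.0582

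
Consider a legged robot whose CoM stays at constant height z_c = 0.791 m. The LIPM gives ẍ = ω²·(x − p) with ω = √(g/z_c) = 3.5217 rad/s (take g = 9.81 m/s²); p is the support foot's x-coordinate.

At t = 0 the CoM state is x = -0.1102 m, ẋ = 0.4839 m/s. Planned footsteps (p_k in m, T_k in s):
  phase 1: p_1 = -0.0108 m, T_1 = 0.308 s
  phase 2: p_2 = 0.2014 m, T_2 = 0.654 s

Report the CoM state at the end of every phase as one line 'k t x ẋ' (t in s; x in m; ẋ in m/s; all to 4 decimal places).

1 0.3080 0.0054 0.3389
2 0.9620 -0.3123 -1.7063

phase 1: p=-0.0108, T=0.308, ωT=1.084684, cosh=1.648256, sinh=1.310247; start (x,ẋ)=(-0.110200, 0.483900) → end (x,ẋ)=(0.005398, 0.338930)
phase 2: p=0.2014, T=0.654, ωT=2.303192, cosh=5.053004, sinh=4.953065; start (x,ẋ)=(0.005398, 0.338930) → end (x,ẋ)=(-0.312313, -1.706286)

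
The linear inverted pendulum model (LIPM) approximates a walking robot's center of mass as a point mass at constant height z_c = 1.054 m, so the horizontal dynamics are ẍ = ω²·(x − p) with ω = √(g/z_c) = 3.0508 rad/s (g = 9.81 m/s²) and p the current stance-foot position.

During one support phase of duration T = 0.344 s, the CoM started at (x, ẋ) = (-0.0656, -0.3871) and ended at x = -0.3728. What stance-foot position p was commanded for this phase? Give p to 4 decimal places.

ωT = 3.0508·0.344 = 1.049475; cosh(ωT) = 1.603137, sinh(ωT) = 1.253015
x(T) = p + (x₀−p)·cosh(ωT) + (ẋ₀/ω)·sinh(ωT) ⇒ p·(1 − cosh) = x(T) − x₀·cosh − (ẋ₀/ω)·sinh
numerator   = -0.3728 − (-0.0656)·1.603137 − (-0.3871/3.0508)·1.253015 = -0.108646
denominator = 1 − 1.603137 = -0.603137
p = -0.108646 / -0.603137 = 0.1801

p = 0.1801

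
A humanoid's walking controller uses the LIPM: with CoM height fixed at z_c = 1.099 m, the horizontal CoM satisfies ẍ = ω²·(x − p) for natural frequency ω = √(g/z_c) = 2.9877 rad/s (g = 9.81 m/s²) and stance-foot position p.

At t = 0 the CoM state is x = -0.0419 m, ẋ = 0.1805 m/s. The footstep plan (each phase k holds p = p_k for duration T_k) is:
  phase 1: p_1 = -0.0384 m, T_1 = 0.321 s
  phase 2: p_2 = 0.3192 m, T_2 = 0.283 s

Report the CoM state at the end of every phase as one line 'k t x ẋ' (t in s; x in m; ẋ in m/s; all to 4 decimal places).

1 0.3210 0.0236 0.2584
2 0.6040 -0.0063 -0.4825

phase 1: p=-0.0384, T=0.321, ωT=0.959052, cosh=1.496239, sinh=1.112982; start (x,ẋ)=(-0.041900, 0.180500) → end (x,ẋ)=(0.023603, 0.258433)
phase 2: p=0.3192, T=0.283, ωT=0.845519, cosh=1.379261, sinh=0.949926; start (x,ẋ)=(0.023603, 0.258433) → end (x,ẋ)=(-0.006337, -0.482485)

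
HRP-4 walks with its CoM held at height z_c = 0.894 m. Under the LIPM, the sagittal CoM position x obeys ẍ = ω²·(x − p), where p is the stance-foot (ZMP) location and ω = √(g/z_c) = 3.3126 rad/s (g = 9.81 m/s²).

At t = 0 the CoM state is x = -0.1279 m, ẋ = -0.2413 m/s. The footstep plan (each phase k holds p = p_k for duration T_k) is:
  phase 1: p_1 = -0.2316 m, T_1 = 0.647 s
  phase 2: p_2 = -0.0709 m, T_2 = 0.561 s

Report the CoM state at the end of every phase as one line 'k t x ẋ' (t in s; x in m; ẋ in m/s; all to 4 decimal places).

1 0.6470 -0.0897 0.4015
2 1.2080 0.2466 1.1241

phase 1: p=-0.2316, T=0.647, ωT=2.143252, cosh=4.322199, sinh=4.204926; start (x,ẋ)=(-0.127900, -0.241300) → end (x,ẋ)=(-0.089688, 0.401515)
phase 2: p=-0.0709, T=0.561, ωT=1.858369, cosh=3.284596, sinh=3.128669; start (x,ẋ)=(-0.089688, 0.401515) → end (x,ẋ)=(0.246611, 1.124099)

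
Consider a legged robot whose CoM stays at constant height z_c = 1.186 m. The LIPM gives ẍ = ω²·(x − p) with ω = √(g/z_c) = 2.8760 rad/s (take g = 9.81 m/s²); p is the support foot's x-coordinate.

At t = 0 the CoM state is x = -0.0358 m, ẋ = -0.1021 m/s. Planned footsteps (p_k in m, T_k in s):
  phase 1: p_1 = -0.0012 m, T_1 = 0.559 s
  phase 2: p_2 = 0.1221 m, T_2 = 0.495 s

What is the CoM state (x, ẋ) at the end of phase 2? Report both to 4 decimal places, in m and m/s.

x = -0.8751, ẋ = -2.7827

phase 1: p=-0.0012, T=0.559, ωT=1.607684, cosh=2.595795, sinh=2.395444; start (x,ẋ)=(-0.035800, -0.102100) → end (x,ẋ)=(-0.176054, -0.503400)
phase 2: p=0.1221, T=0.495, ωT=1.423620, cosh=2.196482, sinh=1.955642; start (x,ẋ)=(-0.176054, -0.503400) → end (x,ẋ)=(-0.875096, -2.782657)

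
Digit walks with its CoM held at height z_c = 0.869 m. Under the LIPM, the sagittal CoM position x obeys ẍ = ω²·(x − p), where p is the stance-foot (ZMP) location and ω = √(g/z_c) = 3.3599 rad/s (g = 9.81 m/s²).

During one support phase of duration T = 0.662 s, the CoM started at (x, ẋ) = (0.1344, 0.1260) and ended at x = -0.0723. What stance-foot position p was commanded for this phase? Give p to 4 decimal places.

p = 0.2372

ωT = 3.3599·0.662 = 2.224254; cosh(ωT) = 4.677364, sinh(ωT) = 4.569216
x(T) = p + (x₀−p)·cosh(ωT) + (ẋ₀/ω)·sinh(ωT) ⇒ p·(1 − cosh) = x(T) − x₀·cosh − (ẋ₀/ω)·sinh
numerator   = -0.0723 − (0.1344)·4.677364 − (0.1260/3.3599)·4.569216 = -0.872288
denominator = 1 − 4.677364 = -3.677364
p = -0.872288 / -3.677364 = 0.2372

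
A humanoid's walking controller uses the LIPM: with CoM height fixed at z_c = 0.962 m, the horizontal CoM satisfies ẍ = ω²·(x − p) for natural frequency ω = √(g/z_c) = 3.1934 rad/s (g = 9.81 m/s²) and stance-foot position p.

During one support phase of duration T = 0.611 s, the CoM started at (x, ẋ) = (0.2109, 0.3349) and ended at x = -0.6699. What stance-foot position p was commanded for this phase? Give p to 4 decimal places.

p = 0.6907

ωT = 3.1934·0.611 = 1.951167; cosh(ωT) = 3.589503, sinh(ωT) = 3.447395
x(T) = p + (x₀−p)·cosh(ωT) + (ẋ₀/ω)·sinh(ωT) ⇒ p·(1 − cosh) = x(T) − x₀·cosh − (ẋ₀/ω)·sinh
numerator   = -0.6699 − (0.2109)·3.589503 − (0.3349/3.1934)·3.447395 = -1.788463
denominator = 1 − 3.589503 = -2.589503
p = -1.788463 / -2.589503 = 0.6907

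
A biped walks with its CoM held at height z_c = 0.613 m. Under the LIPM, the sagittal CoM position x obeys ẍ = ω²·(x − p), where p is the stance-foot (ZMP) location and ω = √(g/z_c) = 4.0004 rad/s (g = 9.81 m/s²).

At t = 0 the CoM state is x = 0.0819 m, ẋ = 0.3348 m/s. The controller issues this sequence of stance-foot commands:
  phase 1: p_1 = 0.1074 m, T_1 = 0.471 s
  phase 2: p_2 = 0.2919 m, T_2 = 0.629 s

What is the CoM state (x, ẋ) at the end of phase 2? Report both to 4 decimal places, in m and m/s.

x = 1.5125, ẋ = 4.9477

phase 1: p=0.1074, T=0.471, ωT=1.884188, cosh=3.366482, sinh=3.214529; start (x,ẋ)=(0.081900, 0.334800) → end (x,ẋ)=(0.290584, 0.799183)
phase 2: p=0.2919, T=0.629, ωT=2.516252, cosh=6.231429, sinh=6.150667; start (x,ẋ)=(0.290584, 0.799183) → end (x,ẋ)=(1.512454, 4.947672)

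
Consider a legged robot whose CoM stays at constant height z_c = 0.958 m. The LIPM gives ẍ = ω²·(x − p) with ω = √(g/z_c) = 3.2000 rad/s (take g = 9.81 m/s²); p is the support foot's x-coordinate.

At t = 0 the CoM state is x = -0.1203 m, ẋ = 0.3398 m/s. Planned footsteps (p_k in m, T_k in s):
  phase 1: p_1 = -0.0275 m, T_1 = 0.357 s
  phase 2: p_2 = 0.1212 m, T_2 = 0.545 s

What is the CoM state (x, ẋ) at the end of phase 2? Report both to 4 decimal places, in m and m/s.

x = -0.2026, ẋ = -0.9176

phase 1: p=-0.0275, T=0.357, ωT=1.142400, cosh=1.726667, sinh=1.407615; start (x,ẋ)=(-0.120300, 0.339800) → end (x,ẋ)=(-0.038264, 0.168716)
phase 2: p=0.1212, T=0.545, ωT=1.744000, cosh=2.947499, sinh=2.772679; start (x,ẋ)=(-0.038264, 0.168716) → end (x,ẋ)=(-0.202633, -0.917562)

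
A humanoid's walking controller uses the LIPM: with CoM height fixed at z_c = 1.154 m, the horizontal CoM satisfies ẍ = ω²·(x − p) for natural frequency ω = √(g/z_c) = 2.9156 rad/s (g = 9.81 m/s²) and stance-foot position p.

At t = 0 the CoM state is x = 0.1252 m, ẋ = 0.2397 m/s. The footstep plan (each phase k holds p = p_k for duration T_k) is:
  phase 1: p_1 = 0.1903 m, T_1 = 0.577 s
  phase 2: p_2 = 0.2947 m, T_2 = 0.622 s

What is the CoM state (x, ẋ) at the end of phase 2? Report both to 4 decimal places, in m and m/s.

phase 1: p=0.1903, T=0.577, ωT=1.682301, cosh=2.781931, sinh=2.595986; start (x,ẋ)=(0.125200, 0.239700) → end (x,ẋ)=(0.222620, 0.174096)
phase 2: p=0.2947, T=0.622, ωT=1.813503, cosh=3.147486, sinh=2.984405; start (x,ẋ)=(0.222620, 0.174096) → end (x,ẋ)=(0.246034, -0.079227)

x = 0.2460, ẋ = -0.0792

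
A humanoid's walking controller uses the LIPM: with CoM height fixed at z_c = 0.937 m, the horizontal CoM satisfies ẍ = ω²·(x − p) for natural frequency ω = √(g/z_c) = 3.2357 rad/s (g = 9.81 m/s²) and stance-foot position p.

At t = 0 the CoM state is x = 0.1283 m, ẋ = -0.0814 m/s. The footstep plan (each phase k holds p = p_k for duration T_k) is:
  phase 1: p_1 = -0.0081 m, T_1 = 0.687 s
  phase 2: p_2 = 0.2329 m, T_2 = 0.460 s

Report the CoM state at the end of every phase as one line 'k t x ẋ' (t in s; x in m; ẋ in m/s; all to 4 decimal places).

1 0.6870 0.5143 1.6336
2 1.1470 1.9493 5.7169

phase 1: p=-0.0081, T=0.687, ωT=2.222926, cosh=4.671301, sinh=4.563009; start (x,ẋ)=(0.128300, -0.081400) → end (x,ẋ)=(0.514275, 1.633638)
phase 2: p=0.2329, T=0.460, ωT=1.488422, cosh=2.327914, sinh=2.102185; start (x,ẋ)=(0.514275, 1.633638) → end (x,ẋ)=(1.949265, 5.716889)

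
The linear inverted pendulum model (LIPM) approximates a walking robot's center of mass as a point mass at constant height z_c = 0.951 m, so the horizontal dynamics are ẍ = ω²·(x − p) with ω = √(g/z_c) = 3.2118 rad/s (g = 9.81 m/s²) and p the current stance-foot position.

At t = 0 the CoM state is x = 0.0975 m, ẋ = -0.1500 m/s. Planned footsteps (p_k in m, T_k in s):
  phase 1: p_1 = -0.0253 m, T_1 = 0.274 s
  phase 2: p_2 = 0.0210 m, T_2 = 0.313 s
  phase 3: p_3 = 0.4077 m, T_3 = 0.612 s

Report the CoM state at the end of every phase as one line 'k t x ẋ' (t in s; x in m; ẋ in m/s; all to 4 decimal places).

phase 1: p=-0.0253, T=0.274, ωT=0.880033, cosh=1.412874, sinh=0.998105; start (x,ẋ)=(0.097500, -0.150000) → end (x,ẋ)=(0.101587, 0.181731)
phase 2: p=0.0210, T=0.313, ωT=1.005293, cosh=1.549323, sinh=1.183386; start (x,ẋ)=(0.101587, 0.181731) → end (x,ẋ)=(0.212813, 0.587853)
phase 3: p=0.4077, T=0.612, ωT=1.965622, cosh=3.639709, sinh=3.499640; start (x,ẋ)=(0.212813, 0.587853) → end (x,ẋ)=(0.338906, -0.050940)

1 0.2740 0.1016 0.1817
2 0.5870 0.2128 0.5879
3 1.1990 0.3389 -0.0509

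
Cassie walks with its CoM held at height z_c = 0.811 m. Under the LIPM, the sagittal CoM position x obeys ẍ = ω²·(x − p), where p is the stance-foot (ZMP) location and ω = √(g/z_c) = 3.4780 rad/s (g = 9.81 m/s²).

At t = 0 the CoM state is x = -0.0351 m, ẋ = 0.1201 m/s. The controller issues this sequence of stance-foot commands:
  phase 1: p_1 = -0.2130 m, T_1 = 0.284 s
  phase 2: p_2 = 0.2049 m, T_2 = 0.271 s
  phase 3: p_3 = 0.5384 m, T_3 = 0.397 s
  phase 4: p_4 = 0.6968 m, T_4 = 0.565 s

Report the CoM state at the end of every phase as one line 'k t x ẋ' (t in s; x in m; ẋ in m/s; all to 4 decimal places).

1 0.2840 0.0989 0.8991
2 0.5550 0.3296 0.9277
3 0.9520 0.5939 0.6087
4 1.5170 0.9345 0.9620

phase 1: p=-0.2130, T=0.284, ωT=0.987752, cosh=1.528802, sinh=1.156389; start (x,ẋ)=(-0.035100, 0.120100) → end (x,ẋ)=(0.098906, 0.899109)
phase 2: p=0.2049, T=0.271, ωT=0.942538, cosh=1.478062, sinh=1.088425; start (x,ẋ)=(0.098906, 0.899109) → end (x,ẋ)=(0.329606, 0.927693)
phase 3: p=0.5384, T=0.397, ωT=1.380766, cosh=2.114667, sinh=1.863281; start (x,ẋ)=(0.329606, 0.927693) → end (x,ẋ)=(0.593866, 0.608672)
phase 4: p=0.6968, T=0.565, ωT=1.965070, cosh=3.637779, sinh=3.497633; start (x,ẋ)=(0.593866, 0.608672) → end (x,ẋ)=(0.934457, 0.962047)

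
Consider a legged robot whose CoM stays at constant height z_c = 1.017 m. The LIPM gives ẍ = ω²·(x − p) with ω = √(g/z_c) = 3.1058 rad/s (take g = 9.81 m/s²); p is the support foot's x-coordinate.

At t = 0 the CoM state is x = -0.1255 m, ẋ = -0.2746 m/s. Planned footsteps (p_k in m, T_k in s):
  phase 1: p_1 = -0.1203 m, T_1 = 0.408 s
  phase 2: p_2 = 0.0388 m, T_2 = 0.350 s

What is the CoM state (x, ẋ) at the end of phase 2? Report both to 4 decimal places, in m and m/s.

x = -0.7128, ẋ = -2.1924

phase 1: p=-0.1203, T=0.408, ωT=1.267166, cosh=1.916203, sinh=1.634574; start (x,ẋ)=(-0.125500, -0.274600) → end (x,ẋ)=(-0.274785, -0.552588)
phase 2: p=0.0388, T=0.350, ωT=1.087030, cosh=1.651335, sinh=1.314119; start (x,ẋ)=(-0.274785, -0.552588) → end (x,ẋ)=(-0.712844, -2.192372)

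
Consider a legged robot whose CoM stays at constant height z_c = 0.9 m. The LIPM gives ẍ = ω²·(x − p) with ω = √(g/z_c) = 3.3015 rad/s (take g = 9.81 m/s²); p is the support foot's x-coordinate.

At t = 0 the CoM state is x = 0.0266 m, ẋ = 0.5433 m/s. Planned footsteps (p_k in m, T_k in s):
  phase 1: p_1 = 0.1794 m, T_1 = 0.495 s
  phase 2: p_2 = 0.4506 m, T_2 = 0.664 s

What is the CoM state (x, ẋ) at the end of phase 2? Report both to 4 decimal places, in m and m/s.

x = -0.5124, ẋ = -3.0564

phase 1: p=0.1794, T=0.495, ωT=1.634242, cosh=2.660337, sinh=2.465237; start (x,ẋ)=(0.026600, 0.543300) → end (x,ẋ)=(0.178584, 0.201725)
phase 2: p=0.4506, T=0.664, ωT=2.192196, cosh=4.533264, sinh=4.421593; start (x,ẋ)=(0.178584, 0.201725) → end (x,ẋ)=(-0.512358, -3.056390)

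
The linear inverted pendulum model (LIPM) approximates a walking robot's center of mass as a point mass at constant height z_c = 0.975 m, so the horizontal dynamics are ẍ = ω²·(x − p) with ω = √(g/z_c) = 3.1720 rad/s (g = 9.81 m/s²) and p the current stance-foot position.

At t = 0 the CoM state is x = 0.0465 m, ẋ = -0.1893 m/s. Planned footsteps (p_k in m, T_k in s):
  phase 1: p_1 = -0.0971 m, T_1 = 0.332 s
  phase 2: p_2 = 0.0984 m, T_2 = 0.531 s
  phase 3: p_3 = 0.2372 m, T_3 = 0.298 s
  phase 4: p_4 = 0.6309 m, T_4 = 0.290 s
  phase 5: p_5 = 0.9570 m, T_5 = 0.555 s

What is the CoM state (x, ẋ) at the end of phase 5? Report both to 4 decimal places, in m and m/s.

phase 1: p=-0.0971, T=0.332, ωT=1.053104, cosh=1.607694, sinh=1.258841; start (x,ẋ)=(0.046500, -0.189300) → end (x,ẋ)=(0.058639, 0.269065)
phase 2: p=0.0984, T=0.531, ωT=1.684332, cosh=2.787209, sinh=2.601641; start (x,ẋ)=(0.058639, 0.269065) → end (x,ẋ)=(0.208262, 0.421817)
phase 3: p=0.2372, T=0.298, ωT=0.945256, cosh=1.481026, sinh=1.092446; start (x,ẋ)=(0.208262, 0.421817) → end (x,ẋ)=(0.339617, 0.524446)
phase 4: p=0.6309, T=0.290, ωT=0.919880, cosh=1.453778, sinh=1.055211; start (x,ẋ)=(0.339617, 0.524446) → end (x,ẋ)=(0.381904, -0.212532)
phase 5: p=0.9570, T=0.555, ωT=1.760460, cosh=2.993539, sinh=2.821573; start (x,ẋ)=(0.381904, -0.212532) → end (x,ẋ)=(-0.953624, -5.783347)

x = -0.9536, ẋ = -5.7833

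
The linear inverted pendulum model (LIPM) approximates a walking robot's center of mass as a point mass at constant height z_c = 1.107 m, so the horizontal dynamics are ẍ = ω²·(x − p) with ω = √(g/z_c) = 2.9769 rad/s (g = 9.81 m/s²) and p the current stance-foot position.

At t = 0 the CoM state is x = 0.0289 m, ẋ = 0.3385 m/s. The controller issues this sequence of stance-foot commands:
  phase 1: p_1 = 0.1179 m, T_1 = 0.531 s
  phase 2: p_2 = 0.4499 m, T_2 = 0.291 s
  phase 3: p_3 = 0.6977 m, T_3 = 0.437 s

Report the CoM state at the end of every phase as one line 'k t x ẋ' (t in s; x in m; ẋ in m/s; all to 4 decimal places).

1 0.5310 0.1571 0.2408
2 0.8220 0.1193 -0.5163
3 1.2590 -0.7380 -3.9458

phase 1: p=0.1179, T=0.531, ωT=1.580734, cosh=2.532172, sinh=2.326348; start (x,ẋ)=(0.028900, 0.338500) → end (x,ẋ)=(0.157063, 0.240788)
phase 2: p=0.4499, T=0.291, ωT=0.866278, cosh=1.399278, sinh=0.978765; start (x,ẋ)=(0.157063, 0.240788) → end (x,ẋ)=(0.119308, -0.516305)
phase 3: p=0.6977, T=0.437, ωT=1.300905, cosh=1.972453, sinh=1.700167; start (x,ẋ)=(0.119308, -0.516305) → end (x,ẋ)=(-0.738024, -3.945763)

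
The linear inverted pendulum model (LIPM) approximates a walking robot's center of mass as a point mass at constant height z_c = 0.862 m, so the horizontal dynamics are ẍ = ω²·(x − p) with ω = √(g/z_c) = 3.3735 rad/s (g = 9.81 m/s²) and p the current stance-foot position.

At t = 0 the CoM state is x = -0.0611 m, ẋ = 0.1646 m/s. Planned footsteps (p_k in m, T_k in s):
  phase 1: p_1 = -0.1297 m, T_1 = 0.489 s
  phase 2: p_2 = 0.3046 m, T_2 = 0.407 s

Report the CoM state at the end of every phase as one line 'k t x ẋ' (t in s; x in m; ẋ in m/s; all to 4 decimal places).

phase 1: p=-0.1297, T=0.489, ωT=1.649641, cosh=2.698616, sinh=2.506497; start (x,ẋ)=(-0.061100, 0.164600) → end (x,ẋ)=(0.177722, 1.024251)
phase 2: p=0.3046, T=0.407, ωT=1.373014, cosh=2.100287, sinh=1.846945; start (x,ẋ)=(0.177722, 1.024251) → end (x,ẋ)=(0.598884, 1.360688)

1 0.4890 0.1777 1.0243
2 0.8960 0.5989 1.3607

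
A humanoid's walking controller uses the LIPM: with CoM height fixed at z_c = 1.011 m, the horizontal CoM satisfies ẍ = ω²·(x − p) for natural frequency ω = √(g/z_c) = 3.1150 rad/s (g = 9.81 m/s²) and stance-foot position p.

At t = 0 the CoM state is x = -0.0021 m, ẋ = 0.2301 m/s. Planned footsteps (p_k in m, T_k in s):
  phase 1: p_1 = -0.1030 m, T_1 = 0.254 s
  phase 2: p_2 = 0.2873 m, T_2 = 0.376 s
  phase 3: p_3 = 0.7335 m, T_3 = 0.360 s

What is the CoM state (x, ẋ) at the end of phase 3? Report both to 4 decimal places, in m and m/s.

phase 1: p=-0.1030, T=0.254, ωT=0.791210, cosh=1.329680, sinh=0.876384; start (x,ẋ)=(-0.002100, 0.230100) → end (x,ẋ)=(0.095902, 0.581410)
phase 2: p=0.2873, T=0.376, ωT=1.171240, cosh=1.767986, sinh=1.458004; start (x,ẋ)=(0.095902, 0.581410) → end (x,ẋ)=(0.221045, 0.158655)
phase 3: p=0.7335, T=0.360, ωT=1.121400, cosh=1.697486, sinh=1.371662; start (x,ẋ)=(0.221045, 0.158655) → end (x,ẋ)=(-0.066523, -1.920267)

x = -0.0665, ẋ = -1.9203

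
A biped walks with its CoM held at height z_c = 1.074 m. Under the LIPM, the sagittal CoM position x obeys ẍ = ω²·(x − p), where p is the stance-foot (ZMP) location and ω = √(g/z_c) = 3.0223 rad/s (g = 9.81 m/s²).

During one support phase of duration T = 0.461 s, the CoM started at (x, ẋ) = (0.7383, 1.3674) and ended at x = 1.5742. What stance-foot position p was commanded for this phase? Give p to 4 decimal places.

p = 0.7551

ωT = 3.0223·0.461 = 1.393280; cosh(ωT) = 2.138151, sinh(ωT) = 1.889891
x(T) = p + (x₀−p)·cosh(ωT) + (ẋ₀/ω)·sinh(ωT) ⇒ p·(1 − cosh) = x(T) − x₀·cosh − (ẋ₀/ω)·sinh
numerator   = 1.5742 − (0.7383)·2.138151 − (1.3674/3.0223)·1.889891 = -0.859453
denominator = 1 − 2.138151 = -1.138151
p = -0.859453 / -1.138151 = 0.7551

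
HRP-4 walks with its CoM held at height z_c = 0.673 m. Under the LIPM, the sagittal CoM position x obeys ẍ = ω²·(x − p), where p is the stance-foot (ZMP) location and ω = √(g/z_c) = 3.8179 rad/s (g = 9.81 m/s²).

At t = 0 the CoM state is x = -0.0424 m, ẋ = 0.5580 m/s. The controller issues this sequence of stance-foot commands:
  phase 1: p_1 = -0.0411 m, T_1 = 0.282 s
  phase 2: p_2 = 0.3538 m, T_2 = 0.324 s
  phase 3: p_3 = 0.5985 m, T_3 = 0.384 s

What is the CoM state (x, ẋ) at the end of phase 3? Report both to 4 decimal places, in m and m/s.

x = 0.2508, ẋ = -0.9979

phase 1: p=-0.0411, T=0.282, ωT=1.076648, cosh=1.637780, sinh=1.297045; start (x,ẋ)=(-0.042400, 0.558000) → end (x,ẋ)=(0.146339, 0.907444)
phase 2: p=0.3538, T=0.324, ωT=1.237000, cosh=1.867757, sinh=1.577503; start (x,ẋ)=(0.146339, 0.907444) → end (x,ẋ)=(0.341256, 0.445397)
phase 3: p=0.5985, T=0.384, ωT=1.466074, cosh=2.281511, sinh=2.050681; start (x,ẋ)=(0.341256, 0.445397) → end (x,ẋ)=(0.250828, -0.997862)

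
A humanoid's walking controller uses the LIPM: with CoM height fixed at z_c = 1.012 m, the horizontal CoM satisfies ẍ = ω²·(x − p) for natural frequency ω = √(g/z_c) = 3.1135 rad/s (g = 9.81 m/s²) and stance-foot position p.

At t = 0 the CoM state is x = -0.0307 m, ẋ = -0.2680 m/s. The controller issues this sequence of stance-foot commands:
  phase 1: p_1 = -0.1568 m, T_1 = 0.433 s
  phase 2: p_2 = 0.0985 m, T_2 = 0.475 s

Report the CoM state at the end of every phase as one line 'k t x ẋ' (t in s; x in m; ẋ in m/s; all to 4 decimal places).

phase 1: p=-0.1568, T=0.433, ωT=1.348145, cosh=2.055000, sinh=1.795279; start (x,ẋ)=(-0.030700, -0.268000) → end (x,ẋ)=(-0.052196, 0.154109)
phase 2: p=0.0985, T=0.475, ωT=1.478913, cosh=2.308028, sinh=2.080143; start (x,ẋ)=(-0.052196, 0.154109) → end (x,ẋ)=(-0.146351, -0.620301)

1 0.4330 -0.0522 0.1541
2 0.9080 -0.1464 -0.6203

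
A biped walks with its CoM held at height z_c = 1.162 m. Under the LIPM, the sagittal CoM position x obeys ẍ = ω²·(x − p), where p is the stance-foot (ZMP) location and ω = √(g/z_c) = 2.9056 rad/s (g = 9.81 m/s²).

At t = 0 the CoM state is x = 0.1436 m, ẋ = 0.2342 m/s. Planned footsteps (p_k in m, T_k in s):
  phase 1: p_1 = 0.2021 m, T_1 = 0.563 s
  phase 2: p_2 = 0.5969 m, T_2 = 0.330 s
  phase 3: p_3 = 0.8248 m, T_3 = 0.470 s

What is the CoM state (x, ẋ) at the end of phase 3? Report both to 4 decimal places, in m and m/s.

phase 1: p=0.2021, T=0.563, ωT=1.635853, cosh=2.664310, sinh=2.469524; start (x,ẋ)=(0.143600, 0.234200) → end (x,ẋ)=(0.245289, 0.204218)
phase 2: p=0.5969, T=0.330, ωT=0.958848, cosh=1.496012, sinh=1.112678; start (x,ẋ)=(0.245289, 0.204218) → end (x,ẋ)=(0.149089, -0.831245)
phase 3: p=0.8248, T=0.470, ωT=1.365632, cosh=2.086709, sinh=1.831490; start (x,ẋ)=(0.149089, -0.831245) → end (x,ẋ)=(-1.109172, -5.330414)

x = -1.1092, ẋ = -5.3304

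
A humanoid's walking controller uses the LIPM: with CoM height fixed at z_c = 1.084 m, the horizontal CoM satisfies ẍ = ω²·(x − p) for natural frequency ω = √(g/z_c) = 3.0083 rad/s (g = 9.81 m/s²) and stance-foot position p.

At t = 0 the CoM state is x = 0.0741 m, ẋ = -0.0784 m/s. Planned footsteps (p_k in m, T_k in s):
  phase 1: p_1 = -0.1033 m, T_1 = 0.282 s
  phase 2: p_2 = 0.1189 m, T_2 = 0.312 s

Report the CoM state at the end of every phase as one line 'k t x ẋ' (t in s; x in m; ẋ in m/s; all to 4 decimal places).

phase 1: p=-0.1033, T=0.282, ωT=0.848341, cosh=1.381946, sinh=0.953821; start (x,ẋ)=(0.074100, -0.078400) → end (x,ẋ)=(0.116999, 0.400684)
phase 2: p=0.1189, T=0.312, ωT=0.938590, cosh=1.473776, sinh=1.082597; start (x,ẋ)=(0.116999, 0.400684) → end (x,ẋ)=(0.260293, 0.584328)

1 0.2820 0.1170 0.4007
2 0.5940 0.2603 0.5843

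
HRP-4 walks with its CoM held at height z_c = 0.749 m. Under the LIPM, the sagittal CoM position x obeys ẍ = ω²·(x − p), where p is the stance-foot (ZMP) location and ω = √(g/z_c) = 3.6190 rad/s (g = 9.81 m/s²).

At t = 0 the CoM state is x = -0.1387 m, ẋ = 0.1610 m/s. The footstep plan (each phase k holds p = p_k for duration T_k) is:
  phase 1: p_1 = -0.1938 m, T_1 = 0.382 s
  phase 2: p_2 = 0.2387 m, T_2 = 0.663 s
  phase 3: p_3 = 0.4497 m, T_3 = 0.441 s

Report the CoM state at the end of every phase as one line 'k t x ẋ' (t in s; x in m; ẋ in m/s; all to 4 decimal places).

phase 1: p=-0.1938, T=0.382, ωT=1.382458, cosh=2.117822, sinh=1.866862; start (x,ẋ)=(-0.138700, 0.161000) → end (x,ẋ)=(0.005944, 0.713234)
phase 2: p=0.2387, T=0.663, ωT=2.399397, cosh=5.553652, sinh=5.462879; start (x,ẋ)=(0.005944, 0.713234) → end (x,ẋ)=(0.022681, -0.640570)
phase 3: p=0.4497, T=0.441, ωT=1.595979, cosh=2.567933, sinh=2.365223; start (x,ẋ)=(0.022681, -0.640570) → end (x,ẋ)=(-1.065506, -5.300115)

1 0.3820 0.0059 0.7132
2 1.0450 0.0227 -0.6406
3 1.4860 -1.0655 -5.3001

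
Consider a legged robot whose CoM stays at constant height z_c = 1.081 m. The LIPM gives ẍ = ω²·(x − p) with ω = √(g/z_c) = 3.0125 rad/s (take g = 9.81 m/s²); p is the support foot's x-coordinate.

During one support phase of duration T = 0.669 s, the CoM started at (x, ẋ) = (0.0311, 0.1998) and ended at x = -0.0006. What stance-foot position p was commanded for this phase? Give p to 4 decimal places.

p = 0.1291

ωT = 3.0125·0.669 = 2.015363; cosh(ωT) = 3.818359, sinh(ωT) = 3.685087
x(T) = p + (x₀−p)·cosh(ωT) + (ẋ₀/ω)·sinh(ωT) ⇒ p·(1 − cosh) = x(T) − x₀·cosh − (ẋ₀/ω)·sinh
numerator   = -0.0006 − (0.0311)·3.818359 − (0.1998/3.0125)·3.685087 = -0.363759
denominator = 1 − 3.818359 = -2.818359
p = -0.363759 / -2.818359 = 0.1291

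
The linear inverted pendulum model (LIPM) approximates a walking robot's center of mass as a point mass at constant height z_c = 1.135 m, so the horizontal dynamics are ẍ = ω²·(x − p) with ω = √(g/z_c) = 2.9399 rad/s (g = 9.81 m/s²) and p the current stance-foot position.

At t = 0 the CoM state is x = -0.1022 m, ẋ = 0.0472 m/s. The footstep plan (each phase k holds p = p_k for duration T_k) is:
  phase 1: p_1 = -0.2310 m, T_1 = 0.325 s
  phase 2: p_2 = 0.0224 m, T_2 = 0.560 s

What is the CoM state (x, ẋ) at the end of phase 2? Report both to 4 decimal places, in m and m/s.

x = 0.3218, ẋ = 0.9991

phase 1: p=-0.2310, T=0.325, ωT=0.955468, cosh=1.492259, sinh=1.107627; start (x,ẋ)=(-0.102200, 0.047200) → end (x,ẋ)=(-0.021014, 0.489848)
phase 2: p=0.0224, T=0.560, ωT=1.646344, cosh=2.690366, sinh=2.497612; start (x,ẋ)=(-0.021014, 0.489848) → end (x,ẋ)=(0.321754, 0.999091)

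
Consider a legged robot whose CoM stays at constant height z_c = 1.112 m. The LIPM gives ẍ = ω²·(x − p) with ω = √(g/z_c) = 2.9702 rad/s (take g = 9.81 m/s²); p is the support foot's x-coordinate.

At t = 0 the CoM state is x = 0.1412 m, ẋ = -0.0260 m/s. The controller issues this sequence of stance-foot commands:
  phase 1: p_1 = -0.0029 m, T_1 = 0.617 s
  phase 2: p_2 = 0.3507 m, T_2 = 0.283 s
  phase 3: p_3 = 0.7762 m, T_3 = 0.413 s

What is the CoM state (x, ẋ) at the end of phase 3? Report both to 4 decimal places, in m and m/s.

phase 1: p=-0.0029, T=0.617, ωT=1.832613, cosh=3.205097, sinh=3.045102; start (x,ẋ)=(0.141200, -0.026000) → end (x,ẋ)=(0.432299, 1.219989)
phase 2: p=0.3507, T=0.283, ωT=0.840567, cosh=1.374573, sinh=0.943107; start (x,ẋ)=(0.432299, 1.219989) → end (x,ẋ)=(0.850238, 1.905540)
phase 3: p=0.7762, T=0.413, ωT=1.226693, cosh=1.851597, sinh=1.558336; start (x,ẋ)=(0.850238, 1.905540) → end (x,ẋ)=(1.913043, 3.870982)

x = 1.9130, ẋ = 3.8710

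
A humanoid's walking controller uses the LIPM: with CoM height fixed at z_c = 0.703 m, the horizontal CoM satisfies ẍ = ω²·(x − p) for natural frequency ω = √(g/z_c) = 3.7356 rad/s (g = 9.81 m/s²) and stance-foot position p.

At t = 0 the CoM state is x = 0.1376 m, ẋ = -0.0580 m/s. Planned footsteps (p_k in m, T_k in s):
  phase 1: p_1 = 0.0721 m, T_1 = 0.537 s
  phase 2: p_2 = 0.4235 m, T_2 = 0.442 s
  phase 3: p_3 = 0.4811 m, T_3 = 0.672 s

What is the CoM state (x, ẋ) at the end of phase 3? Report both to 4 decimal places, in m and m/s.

phase 1: p=0.0721, T=0.537, ωT=2.006017, cosh=3.784087, sinh=3.649564; start (x,ẋ)=(0.137600, -0.058000) → end (x,ẋ)=(0.263294, 0.673505)
phase 2: p=0.4235, T=0.442, ωT=1.651135, cosh=2.702363, sinh=2.510531; start (x,ẋ)=(0.263294, 0.673505) → end (x,ẋ)=(0.443197, 0.317584)
phase 3: p=0.4811, T=0.672, ωT=2.510323, cosh=6.195075, sinh=6.113833; start (x,ẋ)=(0.443197, 0.317584) → end (x,ẋ)=(0.766057, 1.101790)

x = 0.7661, ẋ = 1.1018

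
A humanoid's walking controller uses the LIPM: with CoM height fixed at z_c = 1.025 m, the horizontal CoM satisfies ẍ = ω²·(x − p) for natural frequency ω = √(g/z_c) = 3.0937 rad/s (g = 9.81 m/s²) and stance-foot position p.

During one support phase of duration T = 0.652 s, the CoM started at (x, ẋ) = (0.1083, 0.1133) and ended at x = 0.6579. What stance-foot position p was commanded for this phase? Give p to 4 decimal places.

ωT = 3.0937·0.652 = 2.017092; cosh(ωT) = 3.824740, sinh(ωT) = 3.691698
x(T) = p + (x₀−p)·cosh(ωT) + (ẋ₀/ω)·sinh(ωT) ⇒ p·(1 − cosh) = x(T) − x₀·cosh − (ẋ₀/ω)·sinh
numerator   = 0.6579 − (0.1083)·3.824740 − (0.1133/3.0937)·3.691698 = 0.108480
denominator = 1 − 3.824740 = -2.824740
p = 0.108480 / -2.824740 = -0.0384

p = -0.0384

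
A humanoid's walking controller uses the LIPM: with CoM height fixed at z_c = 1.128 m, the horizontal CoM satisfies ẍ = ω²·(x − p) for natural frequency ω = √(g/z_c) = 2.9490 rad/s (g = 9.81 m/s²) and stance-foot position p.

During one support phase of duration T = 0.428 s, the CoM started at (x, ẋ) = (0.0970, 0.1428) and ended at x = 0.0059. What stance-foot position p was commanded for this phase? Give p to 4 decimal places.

ωT = 2.9490·0.428 = 1.262172; cosh(ωT) = 1.908063, sinh(ωT) = 1.625024
x(T) = p + (x₀−p)·cosh(ωT) + (ẋ₀/ω)·sinh(ωT) ⇒ p·(1 − cosh) = x(T) − x₀·cosh − (ẋ₀/ω)·sinh
numerator   = 0.0059 − (0.0970)·1.908063 − (0.1428/2.9490)·1.625024 = -0.257871
denominator = 1 − 1.908063 = -0.908063
p = -0.257871 / -0.908063 = 0.2840

p = 0.2840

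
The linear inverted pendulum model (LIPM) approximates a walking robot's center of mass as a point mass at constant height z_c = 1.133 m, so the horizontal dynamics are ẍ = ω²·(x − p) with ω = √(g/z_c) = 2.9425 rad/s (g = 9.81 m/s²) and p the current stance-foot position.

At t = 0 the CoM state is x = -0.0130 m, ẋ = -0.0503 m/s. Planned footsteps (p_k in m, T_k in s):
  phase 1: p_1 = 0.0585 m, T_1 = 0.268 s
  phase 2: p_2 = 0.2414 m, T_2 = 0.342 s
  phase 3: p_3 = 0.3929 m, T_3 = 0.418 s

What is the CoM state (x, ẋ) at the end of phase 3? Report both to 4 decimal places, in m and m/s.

phase 1: p=0.0585, T=0.268, ωT=0.788590, cosh=1.327388, sinh=0.872903; start (x,ẋ)=(-0.013000, -0.050300) → end (x,ẋ)=(-0.051330, -0.250417)
phase 2: p=0.2414, T=0.342, ωT=1.006335, cosh=1.550557, sinh=1.185000; start (x,ẋ)=(-0.051330, -0.250417) → end (x,ẋ)=(-0.313342, -1.408995)
phase 3: p=0.3929, T=0.418, ωT=1.229965, cosh=1.856706, sinh=1.564403; start (x,ẋ)=(-0.313342, -1.408995) → end (x,ẋ)=(-1.667487, -5.867102)

x = -1.6675, ẋ = -5.8671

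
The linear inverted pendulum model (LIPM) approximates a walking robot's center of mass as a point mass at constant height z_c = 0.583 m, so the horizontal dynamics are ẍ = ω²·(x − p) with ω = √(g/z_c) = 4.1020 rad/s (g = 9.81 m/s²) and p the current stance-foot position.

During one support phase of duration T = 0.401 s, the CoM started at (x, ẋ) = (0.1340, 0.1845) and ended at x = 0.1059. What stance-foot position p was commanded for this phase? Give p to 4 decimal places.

p = 0.2172

ωT = 4.1020·0.401 = 1.644902; cosh(ωT) = 2.686767, sinh(ωT) = 2.493735
x(T) = p + (x₀−p)·cosh(ωT) + (ẋ₀/ω)·sinh(ωT) ⇒ p·(1 − cosh) = x(T) − x₀·cosh − (ẋ₀/ω)·sinh
numerator   = 0.1059 − (0.1340)·2.686767 − (0.1845/4.1020)·2.493735 = -0.366290
denominator = 1 − 2.686767 = -1.686767
p = -0.366290 / -1.686767 = 0.2172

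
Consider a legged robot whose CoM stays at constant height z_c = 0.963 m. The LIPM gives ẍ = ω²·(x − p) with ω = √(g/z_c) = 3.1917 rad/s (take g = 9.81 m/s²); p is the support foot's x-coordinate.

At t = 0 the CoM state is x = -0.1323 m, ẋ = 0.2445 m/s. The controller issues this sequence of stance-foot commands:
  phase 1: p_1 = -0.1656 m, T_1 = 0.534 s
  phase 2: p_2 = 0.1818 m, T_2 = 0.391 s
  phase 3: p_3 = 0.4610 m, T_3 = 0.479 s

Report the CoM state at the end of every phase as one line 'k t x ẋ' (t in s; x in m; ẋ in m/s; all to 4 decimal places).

1 0.5340 0.1326 0.9769
2 0.9250 0.5781 1.5905
3 1.4040 1.8391 4.6624

phase 1: p=-0.1656, T=0.534, ωT=1.704368, cosh=2.839898, sinh=2.658011; start (x,ẋ)=(-0.132300, 0.244500) → end (x,ẋ)=(0.132585, 0.976858)
phase 2: p=0.1818, T=0.391, ωT=1.247955, cosh=1.885151, sinh=1.598060; start (x,ẋ)=(0.132585, 0.976858) → end (x,ẋ)=(0.578128, 1.590505)
phase 3: p=0.4610, T=0.479, ωT=1.528824, cosh=2.414770, sinh=2.197980; start (x,ẋ)=(0.578128, 1.590505) → end (x,ẋ)=(1.839147, 4.662394)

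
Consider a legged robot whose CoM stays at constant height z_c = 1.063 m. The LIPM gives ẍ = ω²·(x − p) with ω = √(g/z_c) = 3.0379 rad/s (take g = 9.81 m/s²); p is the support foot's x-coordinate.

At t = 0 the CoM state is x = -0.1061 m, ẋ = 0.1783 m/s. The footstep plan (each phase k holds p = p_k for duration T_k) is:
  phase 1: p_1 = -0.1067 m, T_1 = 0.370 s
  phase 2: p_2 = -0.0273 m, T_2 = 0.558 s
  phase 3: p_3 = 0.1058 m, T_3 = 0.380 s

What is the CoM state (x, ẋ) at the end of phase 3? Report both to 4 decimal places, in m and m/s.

x = 0.7613, ẋ = 2.1359

phase 1: p=-0.1067, T=0.370, ωT=1.124023, cosh=1.701089, sinh=1.376120; start (x,ẋ)=(-0.106100, 0.178300) → end (x,ẋ)=(-0.024912, 0.305813)
phase 2: p=-0.0273, T=0.558, ωT=1.695148, cosh=2.815513, sinh=2.631941; start (x,ẋ)=(-0.024912, 0.305813) → end (x,ẋ)=(0.244369, 0.880110)
phase 3: p=0.1058, T=0.380, ωT=1.154402, cosh=1.743686, sinh=1.428440; start (x,ẋ)=(0.244369, 0.880110) → end (x,ẋ)=(0.761254, 2.135949)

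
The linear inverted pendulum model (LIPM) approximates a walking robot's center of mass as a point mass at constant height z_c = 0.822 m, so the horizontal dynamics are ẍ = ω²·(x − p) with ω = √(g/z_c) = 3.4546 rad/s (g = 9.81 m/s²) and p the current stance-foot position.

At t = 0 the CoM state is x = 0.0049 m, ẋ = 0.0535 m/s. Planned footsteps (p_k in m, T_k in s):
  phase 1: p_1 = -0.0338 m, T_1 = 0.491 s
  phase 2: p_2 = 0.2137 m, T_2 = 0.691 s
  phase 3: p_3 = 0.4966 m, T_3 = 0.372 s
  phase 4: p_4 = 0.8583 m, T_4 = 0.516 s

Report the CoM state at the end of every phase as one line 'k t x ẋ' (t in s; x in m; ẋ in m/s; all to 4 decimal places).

phase 1: p=-0.0338, T=0.491, ωT=1.696209, cosh=2.818305, sinh=2.634928; start (x,ẋ)=(0.004900, 0.053500) → end (x,ẋ)=(0.116074, 0.503051)
phase 2: p=0.2137, T=0.691, ωT=2.387129, cosh=5.487048, sinh=5.395154; start (x,ẋ)=(0.116074, 0.503051) → end (x,ẋ)=(0.463654, 0.940709)
phase 3: p=0.4966, T=0.372, ωT=1.285111, cosh=1.945845, sinh=1.669225; start (x,ẋ)=(0.463654, 0.940709) → end (x,ẋ)=(0.887032, 1.640490)
phase 4: p=0.8583, T=0.516, ωT=1.782574, cosh=3.056671, sinh=2.888466; start (x,ẋ)=(0.887032, 1.640490) → end (x,ẋ)=(2.317774, 5.301141)

1 0.4910 0.1161 0.5031
2 1.1820 0.4637 0.9407
3 1.5540 0.8870 1.6405
4 2.0700 2.3178 5.3011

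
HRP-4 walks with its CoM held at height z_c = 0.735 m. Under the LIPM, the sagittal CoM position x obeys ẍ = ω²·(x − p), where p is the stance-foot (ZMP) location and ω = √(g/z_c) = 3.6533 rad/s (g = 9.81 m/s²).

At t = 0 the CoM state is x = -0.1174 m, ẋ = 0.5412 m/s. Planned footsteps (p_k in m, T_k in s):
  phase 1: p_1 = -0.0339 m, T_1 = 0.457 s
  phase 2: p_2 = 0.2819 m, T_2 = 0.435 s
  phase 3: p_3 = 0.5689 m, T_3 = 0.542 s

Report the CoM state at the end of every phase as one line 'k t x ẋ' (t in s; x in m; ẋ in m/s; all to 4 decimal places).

phase 1: p=-0.0339, T=0.457, ωT=1.669558, cosh=2.749076, sinh=2.560745; start (x,ẋ)=(-0.117400, 0.541200) → end (x,ẋ)=(0.115901, 0.706643)
phase 2: p=0.2819, T=0.435, ωT=1.589186, cosh=2.551924, sinh=2.347832; start (x,ẋ)=(0.115901, 0.706643) → end (x,ẋ)=(0.312415, 0.379471)
phase 3: p=0.5689, T=0.542, ωT=1.980089, cosh=3.690721, sinh=3.552664; start (x,ẋ)=(0.312415, 0.379471) → end (x,ẋ)=(-0.008697, -1.928384)

1 0.4570 0.1159 0.7066
2 0.8920 0.3124 0.3795
3 1.4340 -0.0087 -1.9284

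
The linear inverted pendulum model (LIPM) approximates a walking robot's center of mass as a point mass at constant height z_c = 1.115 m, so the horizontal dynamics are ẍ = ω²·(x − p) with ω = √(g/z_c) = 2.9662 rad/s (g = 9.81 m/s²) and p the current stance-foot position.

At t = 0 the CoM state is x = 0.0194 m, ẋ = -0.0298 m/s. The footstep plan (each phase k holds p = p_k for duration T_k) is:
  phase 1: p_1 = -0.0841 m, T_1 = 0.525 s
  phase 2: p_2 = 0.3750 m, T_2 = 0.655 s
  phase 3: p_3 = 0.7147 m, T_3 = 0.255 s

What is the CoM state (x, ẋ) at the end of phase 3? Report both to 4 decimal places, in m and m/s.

x = 0.1426, ẋ = -1.1373

phase 1: p=-0.0841, T=0.525, ωT=1.557255, cosh=2.478245, sinh=2.267531; start (x,ẋ)=(0.019400, -0.029800) → end (x,ẋ)=(0.149618, 0.622284)
phase 2: p=0.3750, T=0.655, ωT=1.942861, cosh=3.560991, sinh=3.417698; start (x,ẋ)=(0.149618, 0.622284) → end (x,ẋ)=(0.289420, -0.068883)
phase 3: p=0.7147, T=0.255, ωT=0.756381, cosh=1.299957, sinh=0.830595; start (x,ẋ)=(0.289420, -0.068883) → end (x,ẋ)=(0.142566, -1.137312)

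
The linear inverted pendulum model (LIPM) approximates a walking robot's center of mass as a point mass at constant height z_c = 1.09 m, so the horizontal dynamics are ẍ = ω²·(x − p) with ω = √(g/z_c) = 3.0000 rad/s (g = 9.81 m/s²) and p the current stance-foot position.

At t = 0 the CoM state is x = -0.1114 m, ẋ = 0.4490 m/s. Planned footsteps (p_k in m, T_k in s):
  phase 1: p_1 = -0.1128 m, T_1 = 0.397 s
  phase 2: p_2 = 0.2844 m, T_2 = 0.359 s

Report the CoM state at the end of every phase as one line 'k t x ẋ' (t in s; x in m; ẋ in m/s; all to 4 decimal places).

phase 1: p=-0.1128, T=0.397, ωT=1.191000, cosh=1.797144, sinh=1.493226; start (x,ẋ)=(-0.111400, 0.449000) → end (x,ẋ)=(0.113202, 0.813189)
phase 2: p=0.2844, T=0.359, ωT=1.077000, cosh=1.638237, sinh=1.297621; start (x,ẋ)=(0.113202, 0.813189) → end (x,ẋ)=(0.355675, 0.665747)

1 0.3970 0.1132 0.8132
2 0.7560 0.3557 0.6657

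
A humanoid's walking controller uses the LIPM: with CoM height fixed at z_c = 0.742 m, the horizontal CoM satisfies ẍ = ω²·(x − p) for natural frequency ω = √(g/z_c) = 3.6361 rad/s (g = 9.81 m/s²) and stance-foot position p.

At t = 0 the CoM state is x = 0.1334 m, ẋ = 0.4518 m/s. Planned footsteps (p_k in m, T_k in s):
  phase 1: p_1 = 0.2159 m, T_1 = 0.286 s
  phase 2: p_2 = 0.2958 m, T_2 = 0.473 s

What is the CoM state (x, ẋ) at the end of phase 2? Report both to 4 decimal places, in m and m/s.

phase 1: p=0.2159, T=0.286, ωT=1.039925, cosh=1.591243, sinh=1.237761; start (x,ẋ)=(0.133400, 0.451800) → end (x,ẋ)=(0.238419, 0.347622)
phase 2: p=0.2958, T=0.473, ωT=1.719875, cosh=2.881460, sinh=2.702372; start (x,ẋ)=(0.238419, 0.347622) → end (x,ẋ)=(0.388814, 0.437830)

x = 0.3888, ẋ = 0.4378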